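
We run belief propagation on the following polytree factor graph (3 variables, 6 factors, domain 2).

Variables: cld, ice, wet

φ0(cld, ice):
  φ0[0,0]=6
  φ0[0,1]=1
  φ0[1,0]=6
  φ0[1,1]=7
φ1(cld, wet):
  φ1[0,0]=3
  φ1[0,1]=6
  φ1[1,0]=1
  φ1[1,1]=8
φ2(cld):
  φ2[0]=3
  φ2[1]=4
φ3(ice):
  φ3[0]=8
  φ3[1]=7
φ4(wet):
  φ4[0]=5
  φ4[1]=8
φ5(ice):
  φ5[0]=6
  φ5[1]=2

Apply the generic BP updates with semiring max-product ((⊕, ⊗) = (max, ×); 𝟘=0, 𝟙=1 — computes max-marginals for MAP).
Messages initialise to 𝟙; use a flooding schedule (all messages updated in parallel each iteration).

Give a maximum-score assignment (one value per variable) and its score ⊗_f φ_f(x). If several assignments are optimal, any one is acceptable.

init: all messages = 𝟙 over 2 values
r1 m[φ0→cld] = [6, 7]
r1 m[φ0→ice] = [6, 7]
r1 m[φ1→cld] = [6, 8]
r1 m[φ1→wet] = [3, 8]
r1 m[φ2→cld] = [3, 4]
r1 m[φ3→ice] = [8, 7]
r1 m[φ4→wet] = [5, 8]
r1 m[φ5→ice] = [6, 2]
r1 m[cld→φ0] = [1, 1]
r1 m[cld→φ1] = [1, 1]
r1 m[cld→φ2] = [1, 1]
r1 m[ice→φ0] = [1, 1]
r1 m[ice→φ3] = [1, 1]
r1 m[ice→φ5] = [1, 1]
r1 m[wet→φ1] = [1, 1]
r1 m[wet→φ4] = [1, 1]
r2 m[φ0→cld] = [6, 7]
r2 m[φ0→ice] = [6, 7]
r2 m[φ1→cld] = [6, 8]
r2 m[φ1→wet] = [3, 8]
r2 m[φ2→cld] = [3, 4]
r2 m[φ3→ice] = [8, 7]
r2 m[φ4→wet] = [5, 8]
r2 m[φ5→ice] = [6, 2]
r2 m[cld→φ0] = [18, 32]
r2 m[cld→φ1] = [18, 28]
r2 m[cld→φ2] = [36, 56]
r2 m[ice→φ0] = [48, 14]
r2 m[ice→φ3] = [36, 14]
r2 m[ice→φ5] = [48, 49]
r2 m[wet→φ1] = [5, 8]
r2 m[wet→φ4] = [3, 8]
r3 m[φ0→cld] = [288, 288]
r3 m[φ0→ice] = [192, 224]
r3 m[φ1→cld] = [48, 64]
r3 m[φ1→wet] = [54, 224]
r3 m[φ2→cld] = [3, 4]
r3 m[φ3→ice] = [8, 7]
r3 m[φ4→wet] = [5, 8]
r3 m[φ5→ice] = [6, 2]
r3 m[cld→φ0] = [18, 32]
r3 m[cld→φ1] = [18, 28]
r3 m[cld→φ2] = [36, 56]
r3 m[ice→φ0] = [48, 14]
r3 m[ice→φ3] = [36, 14]
r3 m[ice→φ5] = [48, 49]
r3 m[wet→φ1] = [5, 8]
r3 m[wet→φ4] = [3, 8]
r4 m[φ0→cld] = [288, 288]
r4 m[φ0→ice] = [192, 224]
r4 m[φ1→cld] = [48, 64]
r4 m[φ1→wet] = [54, 224]
r4 m[φ2→cld] = [3, 4]
r4 m[φ3→ice] = [8, 7]
r4 m[φ4→wet] = [5, 8]
r4 m[φ5→ice] = [6, 2]
r4 m[cld→φ0] = [144, 256]
r4 m[cld→φ1] = [864, 1152]
r4 m[cld→φ2] = [13824, 18432]
r4 m[ice→φ0] = [48, 14]
r4 m[ice→φ3] = [1152, 448]
r4 m[ice→φ5] = [1536, 1568]
r4 m[wet→φ1] = [5, 8]
r4 m[wet→φ4] = [54, 224]
r5 m[φ0→cld] = [288, 288]
r5 m[φ0→ice] = [1536, 1792]
r5 m[φ1→cld] = [48, 64]
r5 m[φ1→wet] = [2592, 9216]
r5 m[φ2→cld] = [3, 4]
r5 m[φ3→ice] = [8, 7]
r5 m[φ4→wet] = [5, 8]
r5 m[φ5→ice] = [6, 2]
r5 m[cld→φ0] = [144, 256]
r5 m[cld→φ1] = [864, 1152]
r5 m[cld→φ2] = [13824, 18432]
r5 m[ice→φ0] = [48, 14]
r5 m[ice→φ3] = [1152, 448]
r5 m[ice→φ5] = [1536, 1568]
r5 m[wet→φ1] = [5, 8]
r5 m[wet→φ4] = [54, 224]
r6 m[φ0→cld] = [288, 288]
r6 m[φ0→ice] = [1536, 1792]
r6 m[φ1→cld] = [48, 64]
r6 m[φ1→wet] = [2592, 9216]
r6 m[φ2→cld] = [3, 4]
r6 m[φ3→ice] = [8, 7]
r6 m[φ4→wet] = [5, 8]
r6 m[φ5→ice] = [6, 2]
r6 m[cld→φ0] = [144, 256]
r6 m[cld→φ1] = [864, 1152]
r6 m[cld→φ2] = [13824, 18432]
r6 m[ice→φ0] = [48, 14]
r6 m[ice→φ3] = [9216, 3584]
r6 m[ice→φ5] = [12288, 12544]
r6 m[wet→φ1] = [5, 8]
r6 m[wet→φ4] = [2592, 9216]
r7 m[φ0→cld] = [288, 288]
r7 m[φ0→ice] = [1536, 1792]
r7 m[φ1→cld] = [48, 64]
r7 m[φ1→wet] = [2592, 9216]
r7 m[φ2→cld] = [3, 4]
r7 m[φ3→ice] = [8, 7]
r7 m[φ4→wet] = [5, 8]
r7 m[φ5→ice] = [6, 2]
r7 m[cld→φ0] = [144, 256]
r7 m[cld→φ1] = [864, 1152]
r7 m[cld→φ2] = [13824, 18432]
r7 m[ice→φ0] = [48, 14]
r7 m[ice→φ3] = [9216, 3584]
r7 m[ice→φ5] = [12288, 12544]
r7 m[wet→φ1] = [5, 8]
r7 m[wet→φ4] = [2592, 9216]
fixed point reached at round 7
traceback from cld: (cld=1, ice=0, wet=1), score=73728

assignment: (cld=1, ice=0, wet=1); score = 73728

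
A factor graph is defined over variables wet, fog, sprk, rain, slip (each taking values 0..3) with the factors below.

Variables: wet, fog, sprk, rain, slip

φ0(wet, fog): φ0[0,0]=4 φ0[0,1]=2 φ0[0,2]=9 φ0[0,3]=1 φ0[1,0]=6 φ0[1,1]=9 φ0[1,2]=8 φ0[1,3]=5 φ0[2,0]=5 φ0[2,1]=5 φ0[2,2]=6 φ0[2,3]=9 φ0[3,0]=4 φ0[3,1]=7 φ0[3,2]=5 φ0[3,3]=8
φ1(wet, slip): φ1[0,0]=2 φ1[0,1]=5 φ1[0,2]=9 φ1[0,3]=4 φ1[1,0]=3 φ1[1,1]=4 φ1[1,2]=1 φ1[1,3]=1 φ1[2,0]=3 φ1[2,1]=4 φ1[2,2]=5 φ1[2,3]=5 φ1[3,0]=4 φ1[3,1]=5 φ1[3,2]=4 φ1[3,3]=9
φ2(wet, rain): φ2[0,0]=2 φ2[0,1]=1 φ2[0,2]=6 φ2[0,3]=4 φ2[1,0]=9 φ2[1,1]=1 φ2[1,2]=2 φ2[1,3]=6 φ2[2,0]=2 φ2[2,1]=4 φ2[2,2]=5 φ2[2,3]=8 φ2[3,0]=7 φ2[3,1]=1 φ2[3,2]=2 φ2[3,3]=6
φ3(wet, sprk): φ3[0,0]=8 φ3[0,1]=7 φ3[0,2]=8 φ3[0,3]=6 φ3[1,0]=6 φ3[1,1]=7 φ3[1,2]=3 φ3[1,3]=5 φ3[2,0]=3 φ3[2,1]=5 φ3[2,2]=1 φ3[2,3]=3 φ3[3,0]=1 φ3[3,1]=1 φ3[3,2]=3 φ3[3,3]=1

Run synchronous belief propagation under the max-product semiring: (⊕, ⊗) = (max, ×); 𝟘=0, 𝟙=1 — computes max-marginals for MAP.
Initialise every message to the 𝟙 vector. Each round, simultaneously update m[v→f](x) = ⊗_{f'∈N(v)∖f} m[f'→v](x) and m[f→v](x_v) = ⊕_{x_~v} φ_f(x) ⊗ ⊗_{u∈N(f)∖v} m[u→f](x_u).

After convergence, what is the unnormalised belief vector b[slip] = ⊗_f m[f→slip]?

b[slip] = [1701, 2268, 3888, 1800]

init: all messages = 𝟙 over 4 values
r1 m[φ0→wet] = [9, 9, 9, 8]
r1 m[φ0→fog] = [6, 9, 9, 9]
r1 m[φ1→wet] = [9, 4, 5, 9]
r1 m[φ1→slip] = [4, 5, 9, 9]
r1 m[φ2→wet] = [6, 9, 8, 7]
r1 m[φ2→rain] = [9, 4, 6, 8]
r1 m[φ3→wet] = [8, 7, 5, 3]
r1 m[φ3→sprk] = [8, 7, 8, 6]
r1 m[wet→φ0] = [1, 1, 1, 1]
r1 m[wet→φ1] = [1, 1, 1, 1]
r1 m[wet→φ2] = [1, 1, 1, 1]
r1 m[wet→φ3] = [1, 1, 1, 1]
r1 m[fog→φ0] = [1, 1, 1, 1]
r1 m[sprk→φ3] = [1, 1, 1, 1]
r1 m[rain→φ2] = [1, 1, 1, 1]
r1 m[slip→φ1] = [1, 1, 1, 1]
r2 m[φ0→wet] = [9, 9, 9, 8]
r2 m[φ0→fog] = [6, 9, 9, 9]
r2 m[φ1→wet] = [9, 4, 5, 9]
r2 m[φ1→slip] = [4, 5, 9, 9]
r2 m[φ2→wet] = [6, 9, 8, 7]
r2 m[φ2→rain] = [9, 4, 6, 8]
r2 m[φ3→wet] = [8, 7, 5, 3]
r2 m[φ3→sprk] = [8, 7, 8, 6]
r2 m[wet→φ0] = [432, 252, 200, 189]
r2 m[wet→φ1] = [432, 567, 360, 168]
r2 m[wet→φ2] = [648, 252, 225, 216]
r2 m[wet→φ3] = [486, 324, 360, 504]
r2 m[fog→φ0] = [1, 1, 1, 1]
r2 m[sprk→φ3] = [1, 1, 1, 1]
r2 m[rain→φ2] = [1, 1, 1, 1]
r2 m[slip→φ1] = [1, 1, 1, 1]
r3 m[φ0→wet] = [9, 9, 9, 8]
r3 m[φ0→fog] = [1728, 2268, 3888, 1800]
r3 m[φ1→wet] = [9, 4, 5, 9]
r3 m[φ1→slip] = [1701, 2268, 3888, 1800]
r3 m[φ2→wet] = [6, 9, 8, 7]
r3 m[φ2→rain] = [2268, 900, 3888, 2592]
r3 m[φ3→wet] = [8, 7, 5, 3]
r3 m[φ3→sprk] = [3888, 3402, 3888, 2916]
r3 m[wet→φ0] = [432, 252, 200, 189]
r3 m[wet→φ1] = [432, 567, 360, 168]
r3 m[wet→φ2] = [648, 252, 225, 216]
r3 m[wet→φ3] = [486, 324, 360, 504]
r3 m[fog→φ0] = [1, 1, 1, 1]
r3 m[sprk→φ3] = [1, 1, 1, 1]
r3 m[rain→φ2] = [1, 1, 1, 1]
r3 m[slip→φ1] = [1, 1, 1, 1]
r4 m[φ0→wet] = [9, 9, 9, 8]
r4 m[φ0→fog] = [1728, 2268, 3888, 1800]
r4 m[φ1→wet] = [9, 4, 5, 9]
r4 m[φ1→slip] = [1701, 2268, 3888, 1800]
r4 m[φ2→wet] = [6, 9, 8, 7]
r4 m[φ2→rain] = [2268, 900, 3888, 2592]
r4 m[φ3→wet] = [8, 7, 5, 3]
r4 m[φ3→sprk] = [3888, 3402, 3888, 2916]
r4 m[wet→φ0] = [432, 252, 200, 189]
r4 m[wet→φ1] = [432, 567, 360, 168]
r4 m[wet→φ2] = [648, 252, 225, 216]
r4 m[wet→φ3] = [486, 324, 360, 504]
r4 m[fog→φ0] = [1, 1, 1, 1]
r4 m[sprk→φ3] = [1, 1, 1, 1]
r4 m[rain→φ2] = [1, 1, 1, 1]
r4 m[slip→φ1] = [1, 1, 1, 1]
fixed point reached at round 4
b[slip] = ⊗ incoming = [1701, 2268, 3888, 1800]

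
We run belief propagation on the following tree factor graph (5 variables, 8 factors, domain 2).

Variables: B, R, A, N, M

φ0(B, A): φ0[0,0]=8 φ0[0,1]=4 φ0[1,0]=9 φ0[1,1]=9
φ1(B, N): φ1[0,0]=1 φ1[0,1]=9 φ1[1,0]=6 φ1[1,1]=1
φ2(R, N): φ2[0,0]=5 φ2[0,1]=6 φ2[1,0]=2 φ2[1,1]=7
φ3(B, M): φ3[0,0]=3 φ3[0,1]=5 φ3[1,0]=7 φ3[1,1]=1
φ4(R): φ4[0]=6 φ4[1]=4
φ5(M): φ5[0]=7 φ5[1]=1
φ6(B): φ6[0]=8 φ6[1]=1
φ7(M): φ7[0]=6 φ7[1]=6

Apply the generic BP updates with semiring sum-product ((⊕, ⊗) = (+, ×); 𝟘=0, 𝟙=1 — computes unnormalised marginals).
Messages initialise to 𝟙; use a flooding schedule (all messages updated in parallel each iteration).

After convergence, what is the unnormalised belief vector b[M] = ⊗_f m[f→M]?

init: all messages = 𝟙 over 2 values
r1 m[φ0→B] = [12, 18]
r1 m[φ0→A] = [17, 13]
r1 m[φ1→B] = [10, 7]
r1 m[φ1→N] = [7, 10]
r1 m[φ2→R] = [11, 9]
r1 m[φ2→N] = [7, 13]
r1 m[φ3→B] = [8, 8]
r1 m[φ3→M] = [10, 6]
r1 m[φ4→R] = [6, 4]
r1 m[φ5→M] = [7, 1]
r1 m[φ6→B] = [8, 1]
r1 m[φ7→M] = [6, 6]
r1 m[B→φ0] = [1, 1]
r1 m[B→φ1] = [1, 1]
r1 m[B→φ3] = [1, 1]
r1 m[B→φ6] = [1, 1]
r1 m[R→φ2] = [1, 1]
r1 m[R→φ4] = [1, 1]
r1 m[A→φ0] = [1, 1]
r1 m[N→φ1] = [1, 1]
r1 m[N→φ2] = [1, 1]
r1 m[M→φ3] = [1, 1]
r1 m[M→φ5] = [1, 1]
r1 m[M→φ7] = [1, 1]
r2 m[φ0→B] = [12, 18]
r2 m[φ0→A] = [17, 13]
r2 m[φ1→B] = [10, 7]
r2 m[φ1→N] = [7, 10]
r2 m[φ2→R] = [11, 9]
r2 m[φ2→N] = [7, 13]
r2 m[φ3→B] = [8, 8]
r2 m[φ3→M] = [10, 6]
r2 m[φ4→R] = [6, 4]
r2 m[φ5→M] = [7, 1]
r2 m[φ6→B] = [8, 1]
r2 m[φ7→M] = [6, 6]
r2 m[B→φ0] = [640, 56]
r2 m[B→φ1] = [768, 144]
r2 m[B→φ3] = [960, 126]
r2 m[B→φ6] = [960, 1008]
r2 m[R→φ2] = [6, 4]
r2 m[R→φ4] = [11, 9]
r2 m[A→φ0] = [1, 1]
r2 m[N→φ1] = [7, 13]
r2 m[N→φ2] = [7, 10]
r2 m[M→φ3] = [42, 6]
r2 m[M→φ5] = [60, 36]
r2 m[M→φ7] = [70, 6]
r3 m[φ0→B] = [12, 18]
r3 m[φ0→A] = [5624, 3064]
r3 m[φ1→B] = [124, 55]
r3 m[φ1→N] = [1632, 7056]
r3 m[φ2→R] = [95, 84]
r3 m[φ2→N] = [38, 64]
r3 m[φ3→B] = [156, 300]
r3 m[φ3→M] = [3762, 4926]
r3 m[φ4→R] = [6, 4]
r3 m[φ5→M] = [7, 1]
r3 m[φ6→B] = [8, 1]
r3 m[φ7→M] = [6, 6]
r3 m[B→φ0] = [640, 56]
r3 m[B→φ1] = [768, 144]
r3 m[B→φ3] = [960, 126]
r3 m[B→φ6] = [960, 1008]
r3 m[R→φ2] = [6, 4]
r3 m[R→φ4] = [11, 9]
r3 m[A→φ0] = [1, 1]
r3 m[N→φ1] = [7, 13]
r3 m[N→φ2] = [7, 10]
r3 m[M→φ3] = [42, 6]
r3 m[M→φ5] = [60, 36]
r3 m[M→φ7] = [70, 6]
r4 m[φ0→B] = [12, 18]
r4 m[φ0→A] = [5624, 3064]
r4 m[φ1→B] = [124, 55]
r4 m[φ1→N] = [1632, 7056]
r4 m[φ2→R] = [95, 84]
r4 m[φ2→N] = [38, 64]
r4 m[φ3→B] = [156, 300]
r4 m[φ3→M] = [3762, 4926]
r4 m[φ4→R] = [6, 4]
r4 m[φ5→M] = [7, 1]
r4 m[φ6→B] = [8, 1]
r4 m[φ7→M] = [6, 6]
r4 m[B→φ0] = [154752, 16500]
r4 m[B→φ1] = [14976, 5400]
r4 m[B→φ3] = [11904, 990]
r4 m[B→φ6] = [232128, 297000]
r4 m[R→φ2] = [6, 4]
r4 m[R→φ4] = [95, 84]
r4 m[A→φ0] = [1, 1]
r4 m[N→φ1] = [38, 64]
r4 m[N→φ2] = [1632, 7056]
r4 m[M→φ3] = [42, 6]
r4 m[M→φ5] = [22572, 29556]
r4 m[M→φ7] = [26334, 4926]
r5 m[φ0→B] = [12, 18]
r5 m[φ0→A] = [1386516, 767508]
r5 m[φ1→B] = [614, 292]
r5 m[φ1→N] = [47376, 140184]
r5 m[φ2→R] = [50496, 52656]
r5 m[φ2→N] = [38, 64]
r5 m[φ3→B] = [156, 300]
r5 m[φ3→M] = [42642, 60510]
r5 m[φ4→R] = [6, 4]
r5 m[φ5→M] = [7, 1]
r5 m[φ6→B] = [8, 1]
r5 m[φ7→M] = [6, 6]
r5 m[B→φ0] = [154752, 16500]
r5 m[B→φ1] = [14976, 5400]
r5 m[B→φ3] = [11904, 990]
r5 m[B→φ6] = [232128, 297000]
r5 m[R→φ2] = [6, 4]
r5 m[R→φ4] = [95, 84]
r5 m[A→φ0] = [1, 1]
r5 m[N→φ1] = [38, 64]
r5 m[N→φ2] = [1632, 7056]
r5 m[M→φ3] = [42, 6]
r5 m[M→φ5] = [22572, 29556]
r5 m[M→φ7] = [26334, 4926]
r6 m[φ0→B] = [12, 18]
r6 m[φ0→A] = [1386516, 767508]
r6 m[φ1→B] = [614, 292]
r6 m[φ1→N] = [47376, 140184]
r6 m[φ2→R] = [50496, 52656]
r6 m[φ2→N] = [38, 64]
r6 m[φ3→B] = [156, 300]
r6 m[φ3→M] = [42642, 60510]
r6 m[φ4→R] = [6, 4]
r6 m[φ5→M] = [7, 1]
r6 m[φ6→B] = [8, 1]
r6 m[φ7→M] = [6, 6]
r6 m[B→φ0] = [766272, 87600]
r6 m[B→φ1] = [14976, 5400]
r6 m[B→φ3] = [58944, 5256]
r6 m[B→φ6] = [1149408, 1576800]
r6 m[R→φ2] = [6, 4]
r6 m[R→φ4] = [50496, 52656]
r6 m[A→φ0] = [1, 1]
r6 m[N→φ1] = [38, 64]
r6 m[N→φ2] = [47376, 140184]
r6 m[M→φ3] = [42, 6]
r6 m[M→φ5] = [255852, 363060]
r6 m[M→φ7] = [298494, 60510]
r7 m[φ0→B] = [12, 18]
r7 m[φ0→A] = [6918576, 3853488]
r7 m[φ1→B] = [614, 292]
r7 m[φ1→N] = [47376, 140184]
r7 m[φ2→R] = [1077984, 1076040]
r7 m[φ2→N] = [38, 64]
r7 m[φ3→B] = [156, 300]
r7 m[φ3→M] = [213624, 299976]
r7 m[φ4→R] = [6, 4]
r7 m[φ5→M] = [7, 1]
r7 m[φ6→B] = [8, 1]
r7 m[φ7→M] = [6, 6]
r7 m[B→φ0] = [766272, 87600]
r7 m[B→φ1] = [14976, 5400]
r7 m[B→φ3] = [58944, 5256]
r7 m[B→φ6] = [1149408, 1576800]
r7 m[R→φ2] = [6, 4]
r7 m[R→φ4] = [50496, 52656]
r7 m[A→φ0] = [1, 1]
r7 m[N→φ1] = [38, 64]
r7 m[N→φ2] = [47376, 140184]
r7 m[M→φ3] = [42, 6]
r7 m[M→φ5] = [255852, 363060]
r7 m[M→φ7] = [298494, 60510]
r8 m[φ0→B] = [12, 18]
r8 m[φ0→A] = [6918576, 3853488]
r8 m[φ1→B] = [614, 292]
r8 m[φ1→N] = [47376, 140184]
r8 m[φ2→R] = [1077984, 1076040]
r8 m[φ2→N] = [38, 64]
r8 m[φ3→B] = [156, 300]
r8 m[φ3→M] = [213624, 299976]
r8 m[φ4→R] = [6, 4]
r8 m[φ5→M] = [7, 1]
r8 m[φ6→B] = [8, 1]
r8 m[φ7→M] = [6, 6]
r8 m[B→φ0] = [766272, 87600]
r8 m[B→φ1] = [14976, 5400]
r8 m[B→φ3] = [58944, 5256]
r8 m[B→φ6] = [1149408, 1576800]
r8 m[R→φ2] = [6, 4]
r8 m[R→φ4] = [1077984, 1076040]
r8 m[A→φ0] = [1, 1]
r8 m[N→φ1] = [38, 64]
r8 m[N→φ2] = [47376, 140184]
r8 m[M→φ3] = [42, 6]
r8 m[M→φ5] = [1281744, 1799856]
r8 m[M→φ7] = [1495368, 299976]
r9 m[φ0→B] = [12, 18]
r9 m[φ0→A] = [6918576, 3853488]
r9 m[φ1→B] = [614, 292]
r9 m[φ1→N] = [47376, 140184]
r9 m[φ2→R] = [1077984, 1076040]
r9 m[φ2→N] = [38, 64]
r9 m[φ3→B] = [156, 300]
r9 m[φ3→M] = [213624, 299976]
r9 m[φ4→R] = [6, 4]
r9 m[φ5→M] = [7, 1]
r9 m[φ6→B] = [8, 1]
r9 m[φ7→M] = [6, 6]
r9 m[B→φ0] = [766272, 87600]
r9 m[B→φ1] = [14976, 5400]
r9 m[B→φ3] = [58944, 5256]
r9 m[B→φ6] = [1149408, 1576800]
r9 m[R→φ2] = [6, 4]
r9 m[R→φ4] = [1077984, 1076040]
r9 m[A→φ0] = [1, 1]
r9 m[N→φ1] = [38, 64]
r9 m[N→φ2] = [47376, 140184]
r9 m[M→φ3] = [42, 6]
r9 m[M→φ5] = [1281744, 1799856]
r9 m[M→φ7] = [1495368, 299976]
fixed point reached at round 9
b[M] = ⊗ incoming = [8972208, 1799856]

b[M] = [8972208, 1799856]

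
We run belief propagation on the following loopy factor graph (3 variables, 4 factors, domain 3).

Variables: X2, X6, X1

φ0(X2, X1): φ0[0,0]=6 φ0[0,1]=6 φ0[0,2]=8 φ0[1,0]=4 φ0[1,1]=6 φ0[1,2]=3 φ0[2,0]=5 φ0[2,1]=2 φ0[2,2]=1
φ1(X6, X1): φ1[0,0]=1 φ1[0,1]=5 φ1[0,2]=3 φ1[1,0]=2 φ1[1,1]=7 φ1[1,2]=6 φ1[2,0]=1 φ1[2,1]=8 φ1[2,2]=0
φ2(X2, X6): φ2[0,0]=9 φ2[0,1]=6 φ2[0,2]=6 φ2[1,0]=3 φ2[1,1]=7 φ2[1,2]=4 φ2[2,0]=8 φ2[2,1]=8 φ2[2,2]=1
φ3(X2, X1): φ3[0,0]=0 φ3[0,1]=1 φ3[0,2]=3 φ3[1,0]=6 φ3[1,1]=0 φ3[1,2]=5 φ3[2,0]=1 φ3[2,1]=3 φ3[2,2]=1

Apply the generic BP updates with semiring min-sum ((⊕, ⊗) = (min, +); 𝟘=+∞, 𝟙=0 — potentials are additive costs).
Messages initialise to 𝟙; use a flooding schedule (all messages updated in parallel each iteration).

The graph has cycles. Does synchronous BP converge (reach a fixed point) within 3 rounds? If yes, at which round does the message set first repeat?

init: all messages = 𝟙 over 3 values
r1 m[φ0→X2] = [6, 3, 1]
r1 m[φ0→X1] = [4, 2, 1]
r1 m[φ1→X6] = [1, 2, 0]
r1 m[φ1→X1] = [1, 5, 0]
r1 m[φ2→X2] = [6, 3, 1]
r1 m[φ2→X6] = [3, 6, 1]
r1 m[φ3→X2] = [0, 0, 1]
r1 m[φ3→X1] = [0, 0, 1]
r1 m[X2→φ0] = [0, 0, 0]
r1 m[X2→φ2] = [0, 0, 0]
r1 m[X2→φ3] = [0, 0, 0]
r1 m[X6→φ1] = [0, 0, 0]
r1 m[X6→φ2] = [0, 0, 0]
r1 m[X1→φ0] = [0, 0, 0]
r1 m[X1→φ1] = [0, 0, 0]
r1 m[X1→φ3] = [0, 0, 0]
r2 m[φ0→X2] = [6, 3, 1]
r2 m[φ0→X1] = [4, 2, 1]
r2 m[φ1→X6] = [1, 2, 0]
r2 m[φ1→X1] = [1, 5, 0]
r2 m[φ2→X2] = [6, 3, 1]
r2 m[φ2→X6] = [3, 6, 1]
r2 m[φ3→X2] = [0, 0, 1]
r2 m[φ3→X1] = [0, 0, 1]
r2 m[X2→φ0] = [6, 3, 2]
r2 m[X2→φ2] = [6, 3, 2]
r2 m[X2→φ3] = [12, 6, 2]
r2 m[X6→φ1] = [3, 6, 1]
r2 m[X6→φ2] = [1, 2, 0]
r2 m[X1→φ0] = [1, 5, 1]
r2 m[X1→φ1] = [4, 2, 2]
r2 m[X1→φ3] = [5, 7, 1]
r3 m[φ0→X2] = [7, 4, 2]
r3 m[φ0→X1] = [7, 4, 3]
r3 m[φ1→X6] = [5, 6, 2]
r3 m[φ1→X1] = [2, 8, 1]
r3 m[φ2→X2] = [6, 4, 1]
r3 m[φ2→X6] = [6, 10, 3]
r3 m[φ3→X2] = [4, 6, 2]
r3 m[φ3→X1] = [3, 5, 3]
r3 m[X2→φ0] = [6, 3, 2]
r3 m[X2→φ2] = [6, 3, 2]
r3 m[X2→φ3] = [12, 6, 2]
r3 m[X6→φ1] = [3, 6, 1]
r3 m[X6→φ2] = [1, 2, 0]
r3 m[X1→φ0] = [1, 5, 1]
r3 m[X1→φ1] = [4, 2, 2]
r3 m[X1→φ3] = [5, 7, 1]
no fixed point within 3 rounds

NOT CONVERGED within 3 rounds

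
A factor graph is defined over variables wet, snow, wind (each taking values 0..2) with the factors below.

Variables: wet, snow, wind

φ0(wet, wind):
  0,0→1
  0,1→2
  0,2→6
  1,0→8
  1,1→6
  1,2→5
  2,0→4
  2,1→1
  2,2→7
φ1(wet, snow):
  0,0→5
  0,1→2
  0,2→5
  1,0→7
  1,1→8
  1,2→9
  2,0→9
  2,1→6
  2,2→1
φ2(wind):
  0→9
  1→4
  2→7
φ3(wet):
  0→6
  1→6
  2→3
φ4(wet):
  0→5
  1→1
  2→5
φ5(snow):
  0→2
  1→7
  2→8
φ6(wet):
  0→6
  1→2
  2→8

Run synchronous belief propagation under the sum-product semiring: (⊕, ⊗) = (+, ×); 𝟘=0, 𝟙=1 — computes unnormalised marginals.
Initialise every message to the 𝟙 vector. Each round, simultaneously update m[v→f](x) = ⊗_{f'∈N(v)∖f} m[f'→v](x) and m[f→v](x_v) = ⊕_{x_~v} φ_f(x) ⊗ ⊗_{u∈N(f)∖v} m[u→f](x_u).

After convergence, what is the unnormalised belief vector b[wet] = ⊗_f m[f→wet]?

init: all messages = 𝟙 over 3 values
r1 m[φ0→wet] = [9, 19, 12]
r1 m[φ0→wind] = [13, 9, 18]
r1 m[φ1→wet] = [12, 24, 16]
r1 m[φ1→snow] = [21, 16, 15]
r1 m[φ2→wind] = [9, 4, 7]
r1 m[φ3→wet] = [6, 6, 3]
r1 m[φ4→wet] = [5, 1, 5]
r1 m[φ5→snow] = [2, 7, 8]
r1 m[φ6→wet] = [6, 2, 8]
r1 m[wet→φ0] = [1, 1, 1]
r1 m[wet→φ1] = [1, 1, 1]
r1 m[wet→φ3] = [1, 1, 1]
r1 m[wet→φ4] = [1, 1, 1]
r1 m[wet→φ6] = [1, 1, 1]
r1 m[snow→φ1] = [1, 1, 1]
r1 m[snow→φ5] = [1, 1, 1]
r1 m[wind→φ0] = [1, 1, 1]
r1 m[wind→φ2] = [1, 1, 1]
r2 m[φ0→wet] = [9, 19, 12]
r2 m[φ0→wind] = [13, 9, 18]
r2 m[φ1→wet] = [12, 24, 16]
r2 m[φ1→snow] = [21, 16, 15]
r2 m[φ2→wind] = [9, 4, 7]
r2 m[φ3→wet] = [6, 6, 3]
r2 m[φ4→wet] = [5, 1, 5]
r2 m[φ5→snow] = [2, 7, 8]
r2 m[φ6→wet] = [6, 2, 8]
r2 m[wet→φ0] = [2160, 288, 1920]
r2 m[wet→φ1] = [1620, 228, 1440]
r2 m[wet→φ3] = [3240, 912, 7680]
r2 m[wet→φ4] = [3888, 5472, 4608]
r2 m[wet→φ6] = [3240, 2736, 2880]
r2 m[snow→φ1] = [2, 7, 8]
r2 m[snow→φ5] = [21, 16, 15]
r2 m[wind→φ0] = [9, 4, 7]
r2 m[wind→φ2] = [13, 9, 18]
r3 m[φ0→wet] = [59, 131, 89]
r3 m[φ0→wind] = [12144, 7968, 27840]
r3 m[φ1→wet] = [64, 142, 68]
r3 m[φ1→snow] = [22656, 13704, 11592]
r3 m[φ2→wind] = [9, 4, 7]
r3 m[φ3→wet] = [6, 6, 3]
r3 m[φ4→wet] = [5, 1, 5]
r3 m[φ5→snow] = [2, 7, 8]
r3 m[φ6→wet] = [6, 2, 8]
r3 m[wet→φ0] = [2160, 288, 1920]
r3 m[wet→φ1] = [1620, 228, 1440]
r3 m[wet→φ3] = [3240, 912, 7680]
r3 m[wet→φ4] = [3888, 5472, 4608]
r3 m[wet→φ6] = [3240, 2736, 2880]
r3 m[snow→φ1] = [2, 7, 8]
r3 m[snow→φ5] = [21, 16, 15]
r3 m[wind→φ0] = [9, 4, 7]
r3 m[wind→φ2] = [13, 9, 18]
r4 m[φ0→wet] = [59, 131, 89]
r4 m[φ0→wind] = [12144, 7968, 27840]
r4 m[φ1→wet] = [64, 142, 68]
r4 m[φ1→snow] = [22656, 13704, 11592]
r4 m[φ2→wind] = [9, 4, 7]
r4 m[φ3→wet] = [6, 6, 3]
r4 m[φ4→wet] = [5, 1, 5]
r4 m[φ5→snow] = [2, 7, 8]
r4 m[φ6→wet] = [6, 2, 8]
r4 m[wet→φ0] = [11520, 1704, 8160]
r4 m[wet→φ1] = [10620, 1572, 10680]
r4 m[wet→φ3] = [113280, 37204, 242080]
r4 m[wet→φ4] = [135936, 223224, 145248]
r4 m[wet→φ6] = [113280, 111612, 90780]
r4 m[snow→φ1] = [2, 7, 8]
r4 m[snow→φ5] = [22656, 13704, 11592]
r4 m[wind→φ0] = [9, 4, 7]
r4 m[wind→φ2] = [12144, 7968, 27840]
r5 m[φ0→wet] = [59, 131, 89]
r5 m[φ0→wind] = [57792, 41424, 134760]
r5 m[φ1→wet] = [64, 142, 68]
r5 m[φ1→snow] = [160224, 97896, 77928]
r5 m[φ2→wind] = [9, 4, 7]
r5 m[φ3→wet] = [6, 6, 3]
r5 m[φ4→wet] = [5, 1, 5]
r5 m[φ5→snow] = [2, 7, 8]
r5 m[φ6→wet] = [6, 2, 8]
r5 m[wet→φ0] = [11520, 1704, 8160]
r5 m[wet→φ1] = [10620, 1572, 10680]
r5 m[wet→φ3] = [113280, 37204, 242080]
r5 m[wet→φ4] = [135936, 223224, 145248]
r5 m[wet→φ6] = [113280, 111612, 90780]
r5 m[snow→φ1] = [2, 7, 8]
r5 m[snow→φ5] = [22656, 13704, 11592]
r5 m[wind→φ0] = [9, 4, 7]
r5 m[wind→φ2] = [12144, 7968, 27840]
r6 m[φ0→wet] = [59, 131, 89]
r6 m[φ0→wind] = [57792, 41424, 134760]
r6 m[φ1→wet] = [64, 142, 68]
r6 m[φ1→snow] = [160224, 97896, 77928]
r6 m[φ2→wind] = [9, 4, 7]
r6 m[φ3→wet] = [6, 6, 3]
r6 m[φ4→wet] = [5, 1, 5]
r6 m[φ5→snow] = [2, 7, 8]
r6 m[φ6→wet] = [6, 2, 8]
r6 m[wet→φ0] = [11520, 1704, 8160]
r6 m[wet→φ1] = [10620, 1572, 10680]
r6 m[wet→φ3] = [113280, 37204, 242080]
r6 m[wet→φ4] = [135936, 223224, 145248]
r6 m[wet→φ6] = [113280, 111612, 90780]
r6 m[snow→φ1] = [2, 7, 8]
r6 m[snow→φ5] = [160224, 97896, 77928]
r6 m[wind→φ0] = [9, 4, 7]
r6 m[wind→φ2] = [57792, 41424, 134760]
r7 m[φ0→wet] = [59, 131, 89]
r7 m[φ0→wind] = [57792, 41424, 134760]
r7 m[φ1→wet] = [64, 142, 68]
r7 m[φ1→snow] = [160224, 97896, 77928]
r7 m[φ2→wind] = [9, 4, 7]
r7 m[φ3→wet] = [6, 6, 3]
r7 m[φ4→wet] = [5, 1, 5]
r7 m[φ5→snow] = [2, 7, 8]
r7 m[φ6→wet] = [6, 2, 8]
r7 m[wet→φ0] = [11520, 1704, 8160]
r7 m[wet→φ1] = [10620, 1572, 10680]
r7 m[wet→φ3] = [113280, 37204, 242080]
r7 m[wet→φ4] = [135936, 223224, 145248]
r7 m[wet→φ6] = [113280, 111612, 90780]
r7 m[snow→φ1] = [2, 7, 8]
r7 m[snow→φ5] = [160224, 97896, 77928]
r7 m[wind→φ0] = [9, 4, 7]
r7 m[wind→φ2] = [57792, 41424, 134760]
fixed point reached at round 7
b[wet] = ⊗ incoming = [679680, 223224, 726240]

b[wet] = [679680, 223224, 726240]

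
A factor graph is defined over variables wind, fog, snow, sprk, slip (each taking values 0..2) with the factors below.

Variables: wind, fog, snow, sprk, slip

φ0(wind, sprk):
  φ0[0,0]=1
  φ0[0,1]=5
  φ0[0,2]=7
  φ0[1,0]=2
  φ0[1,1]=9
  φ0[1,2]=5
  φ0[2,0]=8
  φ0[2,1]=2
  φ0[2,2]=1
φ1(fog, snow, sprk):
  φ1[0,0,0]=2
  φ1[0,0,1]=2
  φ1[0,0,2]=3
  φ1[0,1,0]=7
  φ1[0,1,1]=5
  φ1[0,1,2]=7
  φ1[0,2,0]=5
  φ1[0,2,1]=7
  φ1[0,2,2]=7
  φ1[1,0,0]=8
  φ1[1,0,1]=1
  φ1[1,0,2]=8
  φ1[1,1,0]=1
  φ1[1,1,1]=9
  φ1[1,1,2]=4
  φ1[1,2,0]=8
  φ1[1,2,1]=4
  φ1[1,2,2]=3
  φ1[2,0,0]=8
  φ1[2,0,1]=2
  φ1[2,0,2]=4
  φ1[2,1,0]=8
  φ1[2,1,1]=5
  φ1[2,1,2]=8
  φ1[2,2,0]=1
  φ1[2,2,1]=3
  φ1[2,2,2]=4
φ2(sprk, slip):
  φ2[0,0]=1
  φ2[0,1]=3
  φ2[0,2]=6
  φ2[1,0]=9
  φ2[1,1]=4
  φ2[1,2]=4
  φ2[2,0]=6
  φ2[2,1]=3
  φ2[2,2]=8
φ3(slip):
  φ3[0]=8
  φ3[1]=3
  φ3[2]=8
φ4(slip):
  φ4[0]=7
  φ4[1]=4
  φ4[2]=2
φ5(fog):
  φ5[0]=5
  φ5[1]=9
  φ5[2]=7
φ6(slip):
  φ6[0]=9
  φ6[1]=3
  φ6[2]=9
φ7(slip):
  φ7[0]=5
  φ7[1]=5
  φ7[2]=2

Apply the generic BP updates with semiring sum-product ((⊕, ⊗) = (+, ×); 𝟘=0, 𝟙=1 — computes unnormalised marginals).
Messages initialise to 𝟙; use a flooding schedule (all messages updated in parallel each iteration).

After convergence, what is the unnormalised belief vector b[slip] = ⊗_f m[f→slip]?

b[slip] = [171264240, 7426440, 21347712]

init: all messages = 𝟙 over 3 values
r1 m[φ0→wind] = [13, 16, 11]
r1 m[φ0→sprk] = [11, 16, 13]
r1 m[φ1→fog] = [45, 46, 43]
r1 m[φ1→snow] = [38, 54, 42]
r1 m[φ1→sprk] = [48, 38, 48]
r1 m[φ2→sprk] = [10, 17, 17]
r1 m[φ2→slip] = [16, 10, 18]
r1 m[φ3→slip] = [8, 3, 8]
r1 m[φ4→slip] = [7, 4, 2]
r1 m[φ5→fog] = [5, 9, 7]
r1 m[φ6→slip] = [9, 3, 9]
r1 m[φ7→slip] = [5, 5, 2]
r1 m[wind→φ0] = [1, 1, 1]
r1 m[fog→φ1] = [1, 1, 1]
r1 m[fog→φ5] = [1, 1, 1]
r1 m[snow→φ1] = [1, 1, 1]
r1 m[sprk→φ0] = [1, 1, 1]
r1 m[sprk→φ1] = [1, 1, 1]
r1 m[sprk→φ2] = [1, 1, 1]
r1 m[slip→φ2] = [1, 1, 1]
r1 m[slip→φ3] = [1, 1, 1]
r1 m[slip→φ4] = [1, 1, 1]
r1 m[slip→φ6] = [1, 1, 1]
r1 m[slip→φ7] = [1, 1, 1]
r2 m[φ0→wind] = [13, 16, 11]
r2 m[φ0→sprk] = [11, 16, 13]
r2 m[φ1→fog] = [45, 46, 43]
r2 m[φ1→snow] = [38, 54, 42]
r2 m[φ1→sprk] = [48, 38, 48]
r2 m[φ2→sprk] = [10, 17, 17]
r2 m[φ2→slip] = [16, 10, 18]
r2 m[φ3→slip] = [8, 3, 8]
r2 m[φ4→slip] = [7, 4, 2]
r2 m[φ5→fog] = [5, 9, 7]
r2 m[φ6→slip] = [9, 3, 9]
r2 m[φ7→slip] = [5, 5, 2]
r2 m[wind→φ0] = [1, 1, 1]
r2 m[fog→φ1] = [5, 9, 7]
r2 m[fog→φ5] = [45, 46, 43]
r2 m[snow→φ1] = [1, 1, 1]
r2 m[sprk→φ0] = [480, 646, 816]
r2 m[sprk→φ1] = [110, 272, 221]
r2 m[sprk→φ2] = [528, 608, 624]
r2 m[slip→φ2] = [2520, 180, 288]
r2 m[slip→φ3] = [5040, 600, 648]
r2 m[slip→φ4] = [5760, 450, 2592]
r2 m[slip→φ6] = [4480, 600, 576]
r2 m[slip→φ7] = [8064, 360, 2592]
r3 m[φ0→wind] = [9422, 10854, 5948]
r3 m[φ0→sprk] = [11, 16, 13]
r3 m[φ1→fog] = [9105, 8993, 8126]
r3 m[φ1→snow] = [49571, 77419, 56354]
r3 m[φ1→sprk] = [342, 266, 332]
r3 m[φ2→sprk] = [4788, 24552, 17964]
r3 m[φ2→slip] = [9744, 5888, 10592]
r3 m[φ3→slip] = [8, 3, 8]
r3 m[φ4→slip] = [7, 4, 2]
r3 m[φ5→fog] = [5, 9, 7]
r3 m[φ6→slip] = [9, 3, 9]
r3 m[φ7→slip] = [5, 5, 2]
r3 m[wind→φ0] = [1, 1, 1]
r3 m[fog→φ1] = [5, 9, 7]
r3 m[fog→φ5] = [45, 46, 43]
r3 m[snow→φ1] = [1, 1, 1]
r3 m[sprk→φ0] = [480, 646, 816]
r3 m[sprk→φ1] = [110, 272, 221]
r3 m[sprk→φ2] = [528, 608, 624]
r3 m[slip→φ2] = [2520, 180, 288]
r3 m[slip→φ3] = [5040, 600, 648]
r3 m[slip→φ4] = [5760, 450, 2592]
r3 m[slip→φ6] = [4480, 600, 576]
r3 m[slip→φ7] = [8064, 360, 2592]
r4 m[φ0→wind] = [9422, 10854, 5948]
r4 m[φ0→sprk] = [11, 16, 13]
r4 m[φ1→fog] = [9105, 8993, 8126]
r4 m[φ1→snow] = [49571, 77419, 56354]
r4 m[φ1→sprk] = [342, 266, 332]
r4 m[φ2→sprk] = [4788, 24552, 17964]
r4 m[φ2→slip] = [9744, 5888, 10592]
r4 m[φ3→slip] = [8, 3, 8]
r4 m[φ4→slip] = [7, 4, 2]
r4 m[φ5→fog] = [5, 9, 7]
r4 m[φ6→slip] = [9, 3, 9]
r4 m[φ7→slip] = [5, 5, 2]
r4 m[wind→φ0] = [1, 1, 1]
r4 m[fog→φ1] = [5, 9, 7]
r4 m[fog→φ5] = [9105, 8993, 8126]
r4 m[snow→φ1] = [1, 1, 1]
r4 m[sprk→φ0] = [1637496, 6530832, 5964048]
r4 m[sprk→φ1] = [52668, 392832, 233532]
r4 m[sprk→φ2] = [3762, 4256, 4316]
r4 m[slip→φ2] = [2520, 180, 288]
r4 m[slip→φ3] = [3069360, 353280, 381312]
r4 m[slip→φ4] = [3507840, 264960, 1525248]
r4 m[slip→φ6] = [2728320, 353280, 338944]
r4 m[slip→φ7] = [4910976, 211968, 1525248]
r5 m[φ0→wind] = [76039992, 91872720, 32125680]
r5 m[φ0→sprk] = [11, 16, 13]
r5 m[φ1→fog] = [10207044, 9897984, 8560188]
r5 m[φ1→snow] = [47087820, 90314676, 62635896]
r5 m[φ1→sprk] = [342, 266, 332]
r5 m[φ2→sprk] = [4788, 24552, 17964]
r5 m[φ2→slip] = [67962, 41258, 74124]
r5 m[φ3→slip] = [8, 3, 8]
r5 m[φ4→slip] = [7, 4, 2]
r5 m[φ5→fog] = [5, 9, 7]
r5 m[φ6→slip] = [9, 3, 9]
r5 m[φ7→slip] = [5, 5, 2]
r5 m[wind→φ0] = [1, 1, 1]
r5 m[fog→φ1] = [5, 9, 7]
r5 m[fog→φ5] = [9105, 8993, 8126]
r5 m[snow→φ1] = [1, 1, 1]
r5 m[sprk→φ0] = [1637496, 6530832, 5964048]
r5 m[sprk→φ1] = [52668, 392832, 233532]
r5 m[sprk→φ2] = [3762, 4256, 4316]
r5 m[slip→φ2] = [2520, 180, 288]
r5 m[slip→φ3] = [3069360, 353280, 381312]
r5 m[slip→φ4] = [3507840, 264960, 1525248]
r5 m[slip→φ6] = [2728320, 353280, 338944]
r5 m[slip→φ7] = [4910976, 211968, 1525248]
r6 m[φ0→wind] = [76039992, 91872720, 32125680]
r6 m[φ0→sprk] = [11, 16, 13]
r6 m[φ1→fog] = [10207044, 9897984, 8560188]
r6 m[φ1→snow] = [47087820, 90314676, 62635896]
r6 m[φ1→sprk] = [342, 266, 332]
r6 m[φ2→sprk] = [4788, 24552, 17964]
r6 m[φ2→slip] = [67962, 41258, 74124]
r6 m[φ3→slip] = [8, 3, 8]
r6 m[φ4→slip] = [7, 4, 2]
r6 m[φ5→fog] = [5, 9, 7]
r6 m[φ6→slip] = [9, 3, 9]
r6 m[φ7→slip] = [5, 5, 2]
r6 m[wind→φ0] = [1, 1, 1]
r6 m[fog→φ1] = [5, 9, 7]
r6 m[fog→φ5] = [10207044, 9897984, 8560188]
r6 m[snow→φ1] = [1, 1, 1]
r6 m[sprk→φ0] = [1637496, 6530832, 5964048]
r6 m[sprk→φ1] = [52668, 392832, 233532]
r6 m[sprk→φ2] = [3762, 4256, 4316]
r6 m[slip→φ2] = [2520, 180, 288]
r6 m[slip→φ3] = [21408030, 2475480, 2668464]
r6 m[slip→φ4] = [24466320, 1856610, 10673856]
r6 m[slip→φ6] = [19029360, 2475480, 2371968]
r6 m[slip→φ7] = [34252848, 1485288, 10673856]
r7 m[φ0→wind] = [76039992, 91872720, 32125680]
r7 m[φ0→sprk] = [11, 16, 13]
r7 m[φ1→fog] = [10207044, 9897984, 8560188]
r7 m[φ1→snow] = [47087820, 90314676, 62635896]
r7 m[φ1→sprk] = [342, 266, 332]
r7 m[φ2→sprk] = [4788, 24552, 17964]
r7 m[φ2→slip] = [67962, 41258, 74124]
r7 m[φ3→slip] = [8, 3, 8]
r7 m[φ4→slip] = [7, 4, 2]
r7 m[φ5→fog] = [5, 9, 7]
r7 m[φ6→slip] = [9, 3, 9]
r7 m[φ7→slip] = [5, 5, 2]
r7 m[wind→φ0] = [1, 1, 1]
r7 m[fog→φ1] = [5, 9, 7]
r7 m[fog→φ5] = [10207044, 9897984, 8560188]
r7 m[snow→φ1] = [1, 1, 1]
r7 m[sprk→φ0] = [1637496, 6530832, 5964048]
r7 m[sprk→φ1] = [52668, 392832, 233532]
r7 m[sprk→φ2] = [3762, 4256, 4316]
r7 m[slip→φ2] = [2520, 180, 288]
r7 m[slip→φ3] = [21408030, 2475480, 2668464]
r7 m[slip→φ4] = [24466320, 1856610, 10673856]
r7 m[slip→φ6] = [19029360, 2475480, 2371968]
r7 m[slip→φ7] = [34252848, 1485288, 10673856]
fixed point reached at round 7
b[slip] = ⊗ incoming = [171264240, 7426440, 21347712]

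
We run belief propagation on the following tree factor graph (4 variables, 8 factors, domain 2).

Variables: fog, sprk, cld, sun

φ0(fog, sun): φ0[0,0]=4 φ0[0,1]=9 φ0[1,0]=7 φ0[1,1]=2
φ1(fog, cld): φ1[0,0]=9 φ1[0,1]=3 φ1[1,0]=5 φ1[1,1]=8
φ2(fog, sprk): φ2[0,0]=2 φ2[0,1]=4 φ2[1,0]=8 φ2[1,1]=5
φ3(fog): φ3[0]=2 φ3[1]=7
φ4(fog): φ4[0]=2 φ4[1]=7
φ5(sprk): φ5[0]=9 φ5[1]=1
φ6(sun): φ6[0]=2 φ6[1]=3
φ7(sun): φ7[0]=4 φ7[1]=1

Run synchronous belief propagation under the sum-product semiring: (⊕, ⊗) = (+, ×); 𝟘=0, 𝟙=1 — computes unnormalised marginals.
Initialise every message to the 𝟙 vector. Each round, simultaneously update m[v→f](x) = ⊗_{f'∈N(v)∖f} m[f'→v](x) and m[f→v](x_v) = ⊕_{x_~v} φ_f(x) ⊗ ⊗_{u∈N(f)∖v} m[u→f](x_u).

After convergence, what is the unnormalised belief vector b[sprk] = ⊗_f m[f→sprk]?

init: all messages = 𝟙 over 2 values
r1 m[φ0→fog] = [13, 9]
r1 m[φ0→sun] = [11, 11]
r1 m[φ1→fog] = [12, 13]
r1 m[φ1→cld] = [14, 11]
r1 m[φ2→fog] = [6, 13]
r1 m[φ2→sprk] = [10, 9]
r1 m[φ3→fog] = [2, 7]
r1 m[φ4→fog] = [2, 7]
r1 m[φ5→sprk] = [9, 1]
r1 m[φ6→sun] = [2, 3]
r1 m[φ7→sun] = [4, 1]
r1 m[fog→φ0] = [1, 1]
r1 m[fog→φ1] = [1, 1]
r1 m[fog→φ2] = [1, 1]
r1 m[fog→φ3] = [1, 1]
r1 m[fog→φ4] = [1, 1]
r1 m[sprk→φ2] = [1, 1]
r1 m[sprk→φ5] = [1, 1]
r1 m[cld→φ1] = [1, 1]
r1 m[sun→φ0] = [1, 1]
r1 m[sun→φ6] = [1, 1]
r1 m[sun→φ7] = [1, 1]
r2 m[φ0→fog] = [13, 9]
r2 m[φ0→sun] = [11, 11]
r2 m[φ1→fog] = [12, 13]
r2 m[φ1→cld] = [14, 11]
r2 m[φ2→fog] = [6, 13]
r2 m[φ2→sprk] = [10, 9]
r2 m[φ3→fog] = [2, 7]
r2 m[φ4→fog] = [2, 7]
r2 m[φ5→sprk] = [9, 1]
r2 m[φ6→sun] = [2, 3]
r2 m[φ7→sun] = [4, 1]
r2 m[fog→φ0] = [288, 8281]
r2 m[fog→φ1] = [312, 5733]
r2 m[fog→φ2] = [624, 5733]
r2 m[fog→φ3] = [1872, 10647]
r2 m[fog→φ4] = [1872, 10647]
r2 m[sprk→φ2] = [9, 1]
r2 m[sprk→φ5] = [10, 9]
r2 m[cld→φ1] = [1, 1]
r2 m[sun→φ0] = [8, 3]
r2 m[sun→φ6] = [44, 11]
r2 m[sun→φ7] = [22, 33]
r3 m[φ0→fog] = [59, 62]
r3 m[φ0→sun] = [59119, 19154]
r3 m[φ1→fog] = [12, 13]
r3 m[φ1→cld] = [31473, 46800]
r3 m[φ2→fog] = [22, 77]
r3 m[φ2→sprk] = [47112, 31161]
r3 m[φ3→fog] = [2, 7]
r3 m[φ4→fog] = [2, 7]
r3 m[φ5→sprk] = [9, 1]
r3 m[φ6→sun] = [2, 3]
r3 m[φ7→sun] = [4, 1]
r3 m[fog→φ0] = [288, 8281]
r3 m[fog→φ1] = [312, 5733]
r3 m[fog→φ2] = [624, 5733]
r3 m[fog→φ3] = [1872, 10647]
r3 m[fog→φ4] = [1872, 10647]
r3 m[sprk→φ2] = [9, 1]
r3 m[sprk→φ5] = [10, 9]
r3 m[cld→φ1] = [1, 1]
r3 m[sun→φ0] = [8, 3]
r3 m[sun→φ6] = [44, 11]
r3 m[sun→φ7] = [22, 33]
r4 m[φ0→fog] = [59, 62]
r4 m[φ0→sun] = [59119, 19154]
r4 m[φ1→fog] = [12, 13]
r4 m[φ1→cld] = [31473, 46800]
r4 m[φ2→fog] = [22, 77]
r4 m[φ2→sprk] = [47112, 31161]
r4 m[φ3→fog] = [2, 7]
r4 m[φ4→fog] = [2, 7]
r4 m[φ5→sprk] = [9, 1]
r4 m[φ6→sun] = [2, 3]
r4 m[φ7→sun] = [4, 1]
r4 m[fog→φ0] = [1056, 49049]
r4 m[fog→φ1] = [5192, 233926]
r4 m[fog→φ2] = [2832, 39494]
r4 m[fog→φ3] = [31152, 434434]
r4 m[fog→φ4] = [31152, 434434]
r4 m[sprk→φ2] = [9, 1]
r4 m[sprk→φ5] = [47112, 31161]
r4 m[cld→φ1] = [1, 1]
r4 m[sun→φ0] = [8, 3]
r4 m[sun→φ6] = [236476, 19154]
r4 m[sun→φ7] = [118238, 57462]
r5 m[φ0→fog] = [59, 62]
r5 m[φ0→sun] = [347567, 107602]
r5 m[φ1→fog] = [12, 13]
r5 m[φ1→cld] = [1216358, 1886984]
r5 m[φ2→fog] = [22, 77]
r5 m[φ2→sprk] = [321616, 208798]
r5 m[φ3→fog] = [2, 7]
r5 m[φ4→fog] = [2, 7]
r5 m[φ5→sprk] = [9, 1]
r5 m[φ6→sun] = [2, 3]
r5 m[φ7→sun] = [4, 1]
r5 m[fog→φ0] = [1056, 49049]
r5 m[fog→φ1] = [5192, 233926]
r5 m[fog→φ2] = [2832, 39494]
r5 m[fog→φ3] = [31152, 434434]
r5 m[fog→φ4] = [31152, 434434]
r5 m[sprk→φ2] = [9, 1]
r5 m[sprk→φ5] = [47112, 31161]
r5 m[cld→φ1] = [1, 1]
r5 m[sun→φ0] = [8, 3]
r5 m[sun→φ6] = [236476, 19154]
r5 m[sun→φ7] = [118238, 57462]
r6 m[φ0→fog] = [59, 62]
r6 m[φ0→sun] = [347567, 107602]
r6 m[φ1→fog] = [12, 13]
r6 m[φ1→cld] = [1216358, 1886984]
r6 m[φ2→fog] = [22, 77]
r6 m[φ2→sprk] = [321616, 208798]
r6 m[φ3→fog] = [2, 7]
r6 m[φ4→fog] = [2, 7]
r6 m[φ5→sprk] = [9, 1]
r6 m[φ6→sun] = [2, 3]
r6 m[φ7→sun] = [4, 1]
r6 m[fog→φ0] = [1056, 49049]
r6 m[fog→φ1] = [5192, 233926]
r6 m[fog→φ2] = [2832, 39494]
r6 m[fog→φ3] = [31152, 434434]
r6 m[fog→φ4] = [31152, 434434]
r6 m[sprk→φ2] = [9, 1]
r6 m[sprk→φ5] = [321616, 208798]
r6 m[cld→φ1] = [1, 1]
r6 m[sun→φ0] = [8, 3]
r6 m[sun→φ6] = [1390268, 107602]
r6 m[sun→φ7] = [695134, 322806]
r7 m[φ0→fog] = [59, 62]
r7 m[φ0→sun] = [347567, 107602]
r7 m[φ1→fog] = [12, 13]
r7 m[φ1→cld] = [1216358, 1886984]
r7 m[φ2→fog] = [22, 77]
r7 m[φ2→sprk] = [321616, 208798]
r7 m[φ3→fog] = [2, 7]
r7 m[φ4→fog] = [2, 7]
r7 m[φ5→sprk] = [9, 1]
r7 m[φ6→sun] = [2, 3]
r7 m[φ7→sun] = [4, 1]
r7 m[fog→φ0] = [1056, 49049]
r7 m[fog→φ1] = [5192, 233926]
r7 m[fog→φ2] = [2832, 39494]
r7 m[fog→φ3] = [31152, 434434]
r7 m[fog→φ4] = [31152, 434434]
r7 m[sprk→φ2] = [9, 1]
r7 m[sprk→φ5] = [321616, 208798]
r7 m[cld→φ1] = [1, 1]
r7 m[sun→φ0] = [8, 3]
r7 m[sun→φ6] = [1390268, 107602]
r7 m[sun→φ7] = [695134, 322806]
fixed point reached at round 7
b[sprk] = ⊗ incoming = [2894544, 208798]

b[sprk] = [2894544, 208798]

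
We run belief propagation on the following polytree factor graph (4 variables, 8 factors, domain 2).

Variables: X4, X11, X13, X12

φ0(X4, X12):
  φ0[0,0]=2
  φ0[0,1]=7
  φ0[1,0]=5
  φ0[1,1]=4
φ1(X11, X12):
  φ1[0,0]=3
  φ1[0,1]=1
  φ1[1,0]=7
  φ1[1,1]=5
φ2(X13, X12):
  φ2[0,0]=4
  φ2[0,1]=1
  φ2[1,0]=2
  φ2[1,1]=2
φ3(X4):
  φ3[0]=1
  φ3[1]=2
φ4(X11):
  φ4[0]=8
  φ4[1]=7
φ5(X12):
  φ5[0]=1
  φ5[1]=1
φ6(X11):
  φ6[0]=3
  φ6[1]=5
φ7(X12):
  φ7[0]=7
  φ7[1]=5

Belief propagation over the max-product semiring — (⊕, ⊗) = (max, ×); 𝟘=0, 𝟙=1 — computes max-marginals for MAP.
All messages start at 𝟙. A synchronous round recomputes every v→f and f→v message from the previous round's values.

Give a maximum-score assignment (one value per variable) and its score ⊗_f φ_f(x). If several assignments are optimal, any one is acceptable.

assignment: (X4=1, X11=1, X13=0, X12=0); score = 68600

init: all messages = 𝟙 over 2 values
r1 m[φ0→X4] = [7, 5]
r1 m[φ0→X12] = [5, 7]
r1 m[φ1→X11] = [3, 7]
r1 m[φ1→X12] = [7, 5]
r1 m[φ2→X13] = [4, 2]
r1 m[φ2→X12] = [4, 2]
r1 m[φ3→X4] = [1, 2]
r1 m[φ4→X11] = [8, 7]
r1 m[φ5→X12] = [1, 1]
r1 m[φ6→X11] = [3, 5]
r1 m[φ7→X12] = [7, 5]
r1 m[X4→φ0] = [1, 1]
r1 m[X4→φ3] = [1, 1]
r1 m[X11→φ1] = [1, 1]
r1 m[X11→φ4] = [1, 1]
r1 m[X11→φ6] = [1, 1]
r1 m[X13→φ2] = [1, 1]
r1 m[X12→φ0] = [1, 1]
r1 m[X12→φ1] = [1, 1]
r1 m[X12→φ2] = [1, 1]
r1 m[X12→φ5] = [1, 1]
r1 m[X12→φ7] = [1, 1]
r2 m[φ0→X4] = [7, 5]
r2 m[φ0→X12] = [5, 7]
r2 m[φ1→X11] = [3, 7]
r2 m[φ1→X12] = [7, 5]
r2 m[φ2→X13] = [4, 2]
r2 m[φ2→X12] = [4, 2]
r2 m[φ3→X4] = [1, 2]
r2 m[φ4→X11] = [8, 7]
r2 m[φ5→X12] = [1, 1]
r2 m[φ6→X11] = [3, 5]
r2 m[φ7→X12] = [7, 5]
r2 m[X4→φ0] = [1, 2]
r2 m[X4→φ3] = [7, 5]
r2 m[X11→φ1] = [24, 35]
r2 m[X11→φ4] = [9, 35]
r2 m[X11→φ6] = [24, 49]
r2 m[X13→φ2] = [1, 1]
r2 m[X12→φ0] = [196, 50]
r2 m[X12→φ1] = [140, 70]
r2 m[X12→φ2] = [245, 175]
r2 m[X12→φ5] = [980, 350]
r2 m[X12→φ7] = [140, 70]
r3 m[φ0→X4] = [392, 980]
r3 m[φ0→X12] = [10, 8]
r3 m[φ1→X11] = [420, 980]
r3 m[φ1→X12] = [245, 175]
r3 m[φ2→X13] = [980, 490]
r3 m[φ2→X12] = [4, 2]
r3 m[φ3→X4] = [1, 2]
r3 m[φ4→X11] = [8, 7]
r3 m[φ5→X12] = [1, 1]
r3 m[φ6→X11] = [3, 5]
r3 m[φ7→X12] = [7, 5]
r3 m[X4→φ0] = [1, 2]
r3 m[X4→φ3] = [7, 5]
r3 m[X11→φ1] = [24, 35]
r3 m[X11→φ4] = [9, 35]
r3 m[X11→φ6] = [24, 49]
r3 m[X13→φ2] = [1, 1]
r3 m[X12→φ0] = [196, 50]
r3 m[X12→φ1] = [140, 70]
r3 m[X12→φ2] = [245, 175]
r3 m[X12→φ5] = [980, 350]
r3 m[X12→φ7] = [140, 70]
r4 m[φ0→X4] = [392, 980]
r4 m[φ0→X12] = [10, 8]
r4 m[φ1→X11] = [420, 980]
r4 m[φ1→X12] = [245, 175]
r4 m[φ2→X13] = [980, 490]
r4 m[φ2→X12] = [4, 2]
r4 m[φ3→X4] = [1, 2]
r4 m[φ4→X11] = [8, 7]
r4 m[φ5→X12] = [1, 1]
r4 m[φ6→X11] = [3, 5]
r4 m[φ7→X12] = [7, 5]
r4 m[X4→φ0] = [1, 2]
r4 m[X4→φ3] = [392, 980]
r4 m[X11→φ1] = [24, 35]
r4 m[X11→φ4] = [1260, 4900]
r4 m[X11→φ6] = [3360, 6860]
r4 m[X13→φ2] = [1, 1]
r4 m[X12→φ0] = [6860, 1750]
r4 m[X12→φ1] = [280, 80]
r4 m[X12→φ2] = [17150, 7000]
r4 m[X12→φ5] = [68600, 14000]
r4 m[X12→φ7] = [9800, 2800]
r5 m[φ0→X4] = [13720, 34300]
r5 m[φ0→X12] = [10, 8]
r5 m[φ1→X11] = [840, 1960]
r5 m[φ1→X12] = [245, 175]
r5 m[φ2→X13] = [68600, 34300]
r5 m[φ2→X12] = [4, 2]
r5 m[φ3→X4] = [1, 2]
r5 m[φ4→X11] = [8, 7]
r5 m[φ5→X12] = [1, 1]
r5 m[φ6→X11] = [3, 5]
r5 m[φ7→X12] = [7, 5]
r5 m[X4→φ0] = [1, 2]
r5 m[X4→φ3] = [392, 980]
r5 m[X11→φ1] = [24, 35]
r5 m[X11→φ4] = [1260, 4900]
r5 m[X11→φ6] = [3360, 6860]
r5 m[X13→φ2] = [1, 1]
r5 m[X12→φ0] = [6860, 1750]
r5 m[X12→φ1] = [280, 80]
r5 m[X12→φ2] = [17150, 7000]
r5 m[X12→φ5] = [68600, 14000]
r5 m[X12→φ7] = [9800, 2800]
r6 m[φ0→X4] = [13720, 34300]
r6 m[φ0→X12] = [10, 8]
r6 m[φ1→X11] = [840, 1960]
r6 m[φ1→X12] = [245, 175]
r6 m[φ2→X13] = [68600, 34300]
r6 m[φ2→X12] = [4, 2]
r6 m[φ3→X4] = [1, 2]
r6 m[φ4→X11] = [8, 7]
r6 m[φ5→X12] = [1, 1]
r6 m[φ6→X11] = [3, 5]
r6 m[φ7→X12] = [7, 5]
r6 m[X4→φ0] = [1, 2]
r6 m[X4→φ3] = [13720, 34300]
r6 m[X11→φ1] = [24, 35]
r6 m[X11→φ4] = [2520, 9800]
r6 m[X11→φ6] = [6720, 13720]
r6 m[X13→φ2] = [1, 1]
r6 m[X12→φ0] = [6860, 1750]
r6 m[X12→φ1] = [280, 80]
r6 m[X12→φ2] = [17150, 7000]
r6 m[X12→φ5] = [68600, 14000]
r6 m[X12→φ7] = [9800, 2800]
r7 m[φ0→X4] = [13720, 34300]
r7 m[φ0→X12] = [10, 8]
r7 m[φ1→X11] = [840, 1960]
r7 m[φ1→X12] = [245, 175]
r7 m[φ2→X13] = [68600, 34300]
r7 m[φ2→X12] = [4, 2]
r7 m[φ3→X4] = [1, 2]
r7 m[φ4→X11] = [8, 7]
r7 m[φ5→X12] = [1, 1]
r7 m[φ6→X11] = [3, 5]
r7 m[φ7→X12] = [7, 5]
r7 m[X4→φ0] = [1, 2]
r7 m[X4→φ3] = [13720, 34300]
r7 m[X11→φ1] = [24, 35]
r7 m[X11→φ4] = [2520, 9800]
r7 m[X11→φ6] = [6720, 13720]
r7 m[X13→φ2] = [1, 1]
r7 m[X12→φ0] = [6860, 1750]
r7 m[X12→φ1] = [280, 80]
r7 m[X12→φ2] = [17150, 7000]
r7 m[X12→φ5] = [68600, 14000]
r7 m[X12→φ7] = [9800, 2800]
fixed point reached at round 7
traceback from X4: (X4=1, X11=1, X13=0, X12=0), score=68600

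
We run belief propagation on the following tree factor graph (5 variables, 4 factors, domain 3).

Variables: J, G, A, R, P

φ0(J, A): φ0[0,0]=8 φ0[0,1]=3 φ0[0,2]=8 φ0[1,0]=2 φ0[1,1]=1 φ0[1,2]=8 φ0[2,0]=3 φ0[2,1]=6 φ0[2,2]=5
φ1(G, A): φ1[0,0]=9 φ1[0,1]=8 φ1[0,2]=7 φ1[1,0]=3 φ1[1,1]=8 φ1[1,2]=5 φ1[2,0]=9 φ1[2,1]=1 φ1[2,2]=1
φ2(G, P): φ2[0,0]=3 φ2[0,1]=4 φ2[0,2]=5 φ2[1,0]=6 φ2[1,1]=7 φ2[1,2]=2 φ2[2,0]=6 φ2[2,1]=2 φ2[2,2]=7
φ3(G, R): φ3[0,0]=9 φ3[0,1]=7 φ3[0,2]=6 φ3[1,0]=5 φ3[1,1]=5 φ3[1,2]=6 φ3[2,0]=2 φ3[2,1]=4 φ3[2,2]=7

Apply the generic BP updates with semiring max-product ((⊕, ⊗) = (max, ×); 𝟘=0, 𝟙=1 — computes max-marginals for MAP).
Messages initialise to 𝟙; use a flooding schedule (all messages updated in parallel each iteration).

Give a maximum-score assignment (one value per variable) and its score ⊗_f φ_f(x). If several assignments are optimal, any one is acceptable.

init: all messages = 𝟙 over 3 values
r1 m[φ0→J] = [8, 8, 6]
r1 m[φ0→A] = [8, 6, 8]
r1 m[φ1→G] = [9, 8, 9]
r1 m[φ1→A] = [9, 8, 7]
r1 m[φ2→G] = [5, 7, 7]
r1 m[φ2→P] = [6, 7, 7]
r1 m[φ3→G] = [9, 6, 7]
r1 m[φ3→R] = [9, 7, 7]
r1 m[J→φ0] = [1, 1, 1]
r1 m[G→φ1] = [1, 1, 1]
r1 m[G→φ2] = [1, 1, 1]
r1 m[G→φ3] = [1, 1, 1]
r1 m[A→φ0] = [1, 1, 1]
r1 m[A→φ1] = [1, 1, 1]
r1 m[R→φ3] = [1, 1, 1]
r1 m[P→φ2] = [1, 1, 1]
r2 m[φ0→J] = [8, 8, 6]
r2 m[φ0→A] = [8, 6, 8]
r2 m[φ1→G] = [9, 8, 9]
r2 m[φ1→A] = [9, 8, 7]
r2 m[φ2→G] = [5, 7, 7]
r2 m[φ2→P] = [6, 7, 7]
r2 m[φ3→G] = [9, 6, 7]
r2 m[φ3→R] = [9, 7, 7]
r2 m[J→φ0] = [1, 1, 1]
r2 m[G→φ1] = [45, 42, 49]
r2 m[G→φ2] = [81, 48, 63]
r2 m[G→φ3] = [45, 56, 63]
r2 m[A→φ0] = [9, 8, 7]
r2 m[A→φ1] = [8, 6, 8]
r2 m[R→φ3] = [1, 1, 1]
r2 m[P→φ2] = [1, 1, 1]
r3 m[φ0→J] = [72, 56, 48]
r3 m[φ0→A] = [8, 6, 8]
r3 m[φ1→G] = [72, 48, 72]
r3 m[φ1→A] = [441, 360, 315]
r3 m[φ2→G] = [5, 7, 7]
r3 m[φ2→P] = [378, 336, 441]
r3 m[φ3→G] = [9, 6, 7]
r3 m[φ3→R] = [405, 315, 441]
r3 m[J→φ0] = [1, 1, 1]
r3 m[G→φ1] = [45, 42, 49]
r3 m[G→φ2] = [81, 48, 63]
r3 m[G→φ3] = [45, 56, 63]
r3 m[A→φ0] = [9, 8, 7]
r3 m[A→φ1] = [8, 6, 8]
r3 m[R→φ3] = [1, 1, 1]
r3 m[P→φ2] = [1, 1, 1]
r4 m[φ0→J] = [72, 56, 48]
r4 m[φ0→A] = [8, 6, 8]
r4 m[φ1→G] = [72, 48, 72]
r4 m[φ1→A] = [441, 360, 315]
r4 m[φ2→G] = [5, 7, 7]
r4 m[φ2→P] = [378, 336, 441]
r4 m[φ3→G] = [9, 6, 7]
r4 m[φ3→R] = [405, 315, 441]
r4 m[J→φ0] = [1, 1, 1]
r4 m[G→φ1] = [45, 42, 49]
r4 m[G→φ2] = [648, 288, 504]
r4 m[G→φ3] = [360, 336, 504]
r4 m[A→φ0] = [441, 360, 315]
r4 m[A→φ1] = [8, 6, 8]
r4 m[R→φ3] = [1, 1, 1]
r4 m[P→φ2] = [1, 1, 1]
r5 m[φ0→J] = [3528, 2520, 2160]
r5 m[φ0→A] = [8, 6, 8]
r5 m[φ1→G] = [72, 48, 72]
r5 m[φ1→A] = [441, 360, 315]
r5 m[φ2→G] = [5, 7, 7]
r5 m[φ2→P] = [3024, 2592, 3528]
r5 m[φ3→G] = [9, 6, 7]
r5 m[φ3→R] = [3240, 2520, 3528]
r5 m[J→φ0] = [1, 1, 1]
r5 m[G→φ1] = [45, 42, 49]
r5 m[G→φ2] = [648, 288, 504]
r5 m[G→φ3] = [360, 336, 504]
r5 m[A→φ0] = [441, 360, 315]
r5 m[A→φ1] = [8, 6, 8]
r5 m[R→φ3] = [1, 1, 1]
r5 m[P→φ2] = [1, 1, 1]
r6 m[φ0→J] = [3528, 2520, 2160]
r6 m[φ0→A] = [8, 6, 8]
r6 m[φ1→G] = [72, 48, 72]
r6 m[φ1→A] = [441, 360, 315]
r6 m[φ2→G] = [5, 7, 7]
r6 m[φ2→P] = [3024, 2592, 3528]
r6 m[φ3→G] = [9, 6, 7]
r6 m[φ3→R] = [3240, 2520, 3528]
r6 m[J→φ0] = [1, 1, 1]
r6 m[G→φ1] = [45, 42, 49]
r6 m[G→φ2] = [648, 288, 504]
r6 m[G→φ3] = [360, 336, 504]
r6 m[A→φ0] = [441, 360, 315]
r6 m[A→φ1] = [8, 6, 8]
r6 m[R→φ3] = [1, 1, 1]
r6 m[P→φ2] = [1, 1, 1]
fixed point reached at round 6
traceback from J: (J=0, G=2, A=0, R=2, P=2), score=3528

assignment: (J=0, G=2, A=0, R=2, P=2); score = 3528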